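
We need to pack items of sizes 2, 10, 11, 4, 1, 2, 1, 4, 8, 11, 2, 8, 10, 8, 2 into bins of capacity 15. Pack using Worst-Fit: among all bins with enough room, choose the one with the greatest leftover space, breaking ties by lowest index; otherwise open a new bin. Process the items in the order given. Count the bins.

7

2 → bin 1 (remaining 13)
10 → bin 1 (remaining 3)
11 → bin 2 (remaining 4)
4 → bin 2 (remaining 0)
1 → bin 1 (remaining 2)
2 → bin 1 (remaining 0)
1 → bin 3 (remaining 14)
4 → bin 3 (remaining 10)
8 → bin 3 (remaining 2)
11 → bin 4 (remaining 4)
2 → bin 4 (remaining 2)
8 → bin 5 (remaining 7)
10 → bin 6 (remaining 5)
8 → bin 7 (remaining 7)
2 → bin 5 (remaining 5)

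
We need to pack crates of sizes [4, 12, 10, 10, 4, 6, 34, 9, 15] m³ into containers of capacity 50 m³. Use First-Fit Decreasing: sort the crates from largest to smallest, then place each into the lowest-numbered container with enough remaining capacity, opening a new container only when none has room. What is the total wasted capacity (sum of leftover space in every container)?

Sorted descending: 34, 15, 12, 10, 10, 9, 6, 4, 4.
container 1: place 34 m³, 16 m³ left
container 1: place 15 m³, 1 m³ left
container 2: place 12 m³, 38 m³ left
container 2: place 10 m³, 28 m³ left
container 2: place 10 m³, 18 m³ left
container 2: place 9 m³, 9 m³ left
container 2: place 6 m³, 3 m³ left
container 3: place 4 m³, 46 m³ left
container 3: place 4 m³, 42 m³ left
3 containers × 50 m³ = 150 m³; used 104 m³; unused 46 m³.

46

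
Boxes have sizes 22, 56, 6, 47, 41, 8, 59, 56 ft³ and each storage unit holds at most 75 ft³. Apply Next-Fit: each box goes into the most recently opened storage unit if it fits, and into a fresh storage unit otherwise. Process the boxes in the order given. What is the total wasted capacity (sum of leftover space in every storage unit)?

Put 22 ft³ in storage unit 1; 53 ft³ remain.
Put 56 ft³ in storage unit 2; 19 ft³ remain.
Put 6 ft³ in storage unit 2; 13 ft³ remain.
Put 47 ft³ in storage unit 3; 28 ft³ remain.
Put 41 ft³ in storage unit 4; 34 ft³ remain.
Put 8 ft³ in storage unit 4; 26 ft³ remain.
Put 59 ft³ in storage unit 5; 16 ft³ remain.
Put 56 ft³ in storage unit 6; 19 ft³ remain.
6 storage units × 75 ft³ = 450 ft³; used 295 ft³; unused 155 ft³.

155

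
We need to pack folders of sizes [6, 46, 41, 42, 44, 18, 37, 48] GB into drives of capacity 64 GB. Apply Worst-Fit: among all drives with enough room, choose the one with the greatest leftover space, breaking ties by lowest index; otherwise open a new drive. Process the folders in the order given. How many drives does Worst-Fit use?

drive 1: place 6 GB, 58 GB left
drive 1: place 46 GB, 12 GB left
drive 2: place 41 GB, 23 GB left
drive 3: place 42 GB, 22 GB left
drive 4: place 44 GB, 20 GB left
drive 2: place 18 GB, 5 GB left
drive 5: place 37 GB, 27 GB left
drive 6: place 48 GB, 16 GB left
Final drives: [6,46] [41,18] [42] [44] [37] [48].

6 drives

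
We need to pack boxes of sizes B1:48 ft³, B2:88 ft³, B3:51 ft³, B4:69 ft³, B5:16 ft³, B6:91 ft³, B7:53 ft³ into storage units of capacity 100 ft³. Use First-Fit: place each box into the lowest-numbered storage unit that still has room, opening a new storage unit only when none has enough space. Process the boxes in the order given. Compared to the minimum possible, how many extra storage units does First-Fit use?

First-Fit: [48,51] [88] [69,16] [91] [53] → 5 storage units.
Total size 416 ft³; any packing needs at least ⌈416/100⌉ = 5 storage units.
So 5 is already optimal.

0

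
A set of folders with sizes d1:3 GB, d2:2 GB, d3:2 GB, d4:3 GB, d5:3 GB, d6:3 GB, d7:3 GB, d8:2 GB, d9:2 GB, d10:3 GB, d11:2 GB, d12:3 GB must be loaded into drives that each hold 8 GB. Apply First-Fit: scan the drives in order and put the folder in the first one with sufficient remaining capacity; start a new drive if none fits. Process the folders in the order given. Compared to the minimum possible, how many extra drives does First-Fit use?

0

First-Fit: [3,2,2] [3,3,2] [3,3,2] [3,2,3] → 4 drives.
Total size 31 GB; any packing needs at least ⌈31/8⌉ = 4 drives.
So 4 is already optimal.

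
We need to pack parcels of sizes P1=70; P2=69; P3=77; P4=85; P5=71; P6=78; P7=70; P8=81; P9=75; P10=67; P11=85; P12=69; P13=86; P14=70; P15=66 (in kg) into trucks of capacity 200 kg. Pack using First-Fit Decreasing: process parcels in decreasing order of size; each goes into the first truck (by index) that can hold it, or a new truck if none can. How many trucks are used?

Sorted descending: 86, 85, 85, 81, 78, 77, 75, 71, 70, 70, 70, 69, 69, 67, 66.
86 kg → truck 1 (remaining 114 kg)
85 kg → truck 1 (remaining 29 kg)
85 kg → truck 2 (remaining 115 kg)
81 kg → truck 2 (remaining 34 kg)
78 kg → truck 3 (remaining 122 kg)
77 kg → truck 3 (remaining 45 kg)
75 kg → truck 4 (remaining 125 kg)
71 kg → truck 4 (remaining 54 kg)
70 kg → truck 5 (remaining 130 kg)
70 kg → truck 5 (remaining 60 kg)
70 kg → truck 6 (remaining 130 kg)
69 kg → truck 6 (remaining 61 kg)
69 kg → truck 7 (remaining 131 kg)
67 kg → truck 7 (remaining 64 kg)
66 kg → truck 8 (remaining 134 kg)

8 trucks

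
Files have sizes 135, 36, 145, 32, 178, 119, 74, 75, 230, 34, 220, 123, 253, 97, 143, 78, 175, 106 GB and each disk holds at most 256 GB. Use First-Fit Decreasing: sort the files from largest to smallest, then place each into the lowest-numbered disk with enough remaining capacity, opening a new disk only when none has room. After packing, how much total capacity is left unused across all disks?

307

Sorted descending: 253, 230, 220, 178, 175, 145, 143, 135, 123, 119, 106, 97, 78, 75, 74, 36, 34, 32.
Put 253 GB in disk 1; 3 GB remain.
Put 230 GB in disk 2; 26 GB remain.
Put 220 GB in disk 3; 36 GB remain.
Put 178 GB in disk 4; 78 GB remain.
Put 175 GB in disk 5; 81 GB remain.
Put 145 GB in disk 6; 111 GB remain.
Put 143 GB in disk 7; 113 GB remain.
Put 135 GB in disk 8; 121 GB remain.
Put 123 GB in disk 9; 133 GB remain.
Put 119 GB in disk 8; 2 GB remain.
Put 106 GB in disk 6; 5 GB remain.
Put 97 GB in disk 7; 16 GB remain.
Put 78 GB in disk 4; 0 GB remain.
Put 75 GB in disk 5; 6 GB remain.
Put 74 GB in disk 9; 59 GB remain.
Put 36 GB in disk 3; 0 GB remain.
Put 34 GB in disk 9; 25 GB remain.
Put 32 GB in disk 10; 224 GB remain.
10 disks × 256 GB = 2560 GB; used 2253 GB; unused 307 GB.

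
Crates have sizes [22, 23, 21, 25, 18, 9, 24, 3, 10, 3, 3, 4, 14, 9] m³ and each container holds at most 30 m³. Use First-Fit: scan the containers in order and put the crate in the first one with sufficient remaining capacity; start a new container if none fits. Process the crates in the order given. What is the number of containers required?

7 containers

22 m³ → container 1 (remaining 8 m³)
23 m³ → container 2 (remaining 7 m³)
21 m³ → container 3 (remaining 9 m³)
25 m³ → container 4 (remaining 5 m³)
18 m³ → container 5 (remaining 12 m³)
9 m³ → container 3 (remaining 0 m³)
24 m³ → container 6 (remaining 6 m³)
3 m³ → container 1 (remaining 5 m³)
10 m³ → container 5 (remaining 2 m³)
3 m³ → container 1 (remaining 2 m³)
3 m³ → container 2 (remaining 4 m³)
4 m³ → container 2 (remaining 0 m³)
14 m³ → container 7 (remaining 16 m³)
9 m³ → container 7 (remaining 7 m³)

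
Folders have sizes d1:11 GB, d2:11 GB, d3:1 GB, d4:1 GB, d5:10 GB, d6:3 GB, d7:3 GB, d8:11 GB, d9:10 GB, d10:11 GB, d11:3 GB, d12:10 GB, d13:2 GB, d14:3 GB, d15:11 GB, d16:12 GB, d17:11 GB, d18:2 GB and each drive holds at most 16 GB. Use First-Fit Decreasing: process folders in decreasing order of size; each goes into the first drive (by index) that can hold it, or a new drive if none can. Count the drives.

10 drives

Sorted descending: 12, 11, 11, 11, 11, 11, 11, 10, 10, 10, 3, 3, 3, 3, 2, 2, 1, 1.
12 GB → drive 1 (remaining 4 GB)
11 GB → drive 2 (remaining 5 GB)
11 GB → drive 3 (remaining 5 GB)
11 GB → drive 4 (remaining 5 GB)
11 GB → drive 5 (remaining 5 GB)
11 GB → drive 6 (remaining 5 GB)
11 GB → drive 7 (remaining 5 GB)
10 GB → drive 8 (remaining 6 GB)
10 GB → drive 9 (remaining 6 GB)
10 GB → drive 10 (remaining 6 GB)
3 GB → drive 1 (remaining 1 GB)
3 GB → drive 2 (remaining 2 GB)
3 GB → drive 3 (remaining 2 GB)
3 GB → drive 4 (remaining 2 GB)
2 GB → drive 2 (remaining 0 GB)
2 GB → drive 3 (remaining 0 GB)
1 GB → drive 1 (remaining 0 GB)
1 GB → drive 4 (remaining 1 GB)
Final drives: [12,3,1] [11,3,2] [11,3,2] [11,3,1] [11] [11] [11] [10] [10] [10].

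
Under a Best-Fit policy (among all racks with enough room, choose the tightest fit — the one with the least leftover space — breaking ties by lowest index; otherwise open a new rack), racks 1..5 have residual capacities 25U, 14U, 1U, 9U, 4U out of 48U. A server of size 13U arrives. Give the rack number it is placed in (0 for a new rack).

Racks with room: rack 1 (25U), rack 2 (14U).
Tightest fit is rack 2 with 14U free.

2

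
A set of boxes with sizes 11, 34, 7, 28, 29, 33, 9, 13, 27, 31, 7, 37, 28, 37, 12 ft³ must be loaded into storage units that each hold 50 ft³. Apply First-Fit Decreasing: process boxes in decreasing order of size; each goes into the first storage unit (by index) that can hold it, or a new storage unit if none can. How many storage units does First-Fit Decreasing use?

Sorted descending: 37, 37, 34, 33, 31, 29, 28, 28, 27, 13, 12, 11, 9, 7, 7.
Put 37 ft³ in storage unit 1; 13 ft³ remain.
Put 37 ft³ in storage unit 2; 13 ft³ remain.
Put 34 ft³ in storage unit 3; 16 ft³ remain.
Put 33 ft³ in storage unit 4; 17 ft³ remain.
Put 31 ft³ in storage unit 5; 19 ft³ remain.
Put 29 ft³ in storage unit 6; 21 ft³ remain.
Put 28 ft³ in storage unit 7; 22 ft³ remain.
Put 28 ft³ in storage unit 8; 22 ft³ remain.
Put 27 ft³ in storage unit 9; 23 ft³ remain.
Put 13 ft³ in storage unit 1; 0 ft³ remain.
Put 12 ft³ in storage unit 2; 1 ft³ remain.
Put 11 ft³ in storage unit 3; 5 ft³ remain.
Put 9 ft³ in storage unit 4; 8 ft³ remain.
Put 7 ft³ in storage unit 4; 1 ft³ remain.
Put 7 ft³ in storage unit 5; 12 ft³ remain.

9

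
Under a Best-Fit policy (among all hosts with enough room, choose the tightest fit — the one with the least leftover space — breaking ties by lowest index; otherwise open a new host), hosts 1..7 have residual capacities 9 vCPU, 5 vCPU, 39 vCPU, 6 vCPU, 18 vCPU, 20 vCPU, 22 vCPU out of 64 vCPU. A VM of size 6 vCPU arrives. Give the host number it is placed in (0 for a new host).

4

Hosts with room: host 1 (9 vCPU), host 3 (39 vCPU), host 4 (6 vCPU), host 5 (18 vCPU), host 6 (20 vCPU), host 7 (22 vCPU).
Tightest fit is host 4 with 6 vCPU free.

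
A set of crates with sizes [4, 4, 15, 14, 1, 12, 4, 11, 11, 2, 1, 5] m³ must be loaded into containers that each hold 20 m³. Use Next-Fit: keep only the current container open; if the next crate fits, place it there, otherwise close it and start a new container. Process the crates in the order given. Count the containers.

Put 4 m³ in container 1; 16 m³ remain.
Put 4 m³ in container 1; 12 m³ remain.
Put 15 m³ in container 2; 5 m³ remain.
Put 14 m³ in container 3; 6 m³ remain.
Put 1 m³ in container 3; 5 m³ remain.
Put 12 m³ in container 4; 8 m³ remain.
Put 4 m³ in container 4; 4 m³ remain.
Put 11 m³ in container 5; 9 m³ remain.
Put 11 m³ in container 6; 9 m³ remain.
Put 2 m³ in container 6; 7 m³ remain.
Put 1 m³ in container 6; 6 m³ remain.
Put 5 m³ in container 6; 1 m³ remain.

6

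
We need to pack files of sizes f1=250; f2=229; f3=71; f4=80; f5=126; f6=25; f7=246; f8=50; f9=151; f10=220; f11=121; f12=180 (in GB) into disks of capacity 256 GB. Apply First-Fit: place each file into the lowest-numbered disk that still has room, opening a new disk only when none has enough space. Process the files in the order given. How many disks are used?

8 disks

disk 1: place f1 (250 GB), 6 GB left
disk 2: place f2 (229 GB), 27 GB left
disk 3: place f3 (71 GB), 185 GB left
disk 3: place f4 (80 GB), 105 GB left
disk 4: place f5 (126 GB), 130 GB left
disk 2: place f6 (25 GB), 2 GB left
disk 5: place f7 (246 GB), 10 GB left
disk 3: place f8 (50 GB), 55 GB left
disk 6: place f9 (151 GB), 105 GB left
disk 7: place f10 (220 GB), 36 GB left
disk 4: place f11 (121 GB), 9 GB left
disk 8: place f12 (180 GB), 76 GB left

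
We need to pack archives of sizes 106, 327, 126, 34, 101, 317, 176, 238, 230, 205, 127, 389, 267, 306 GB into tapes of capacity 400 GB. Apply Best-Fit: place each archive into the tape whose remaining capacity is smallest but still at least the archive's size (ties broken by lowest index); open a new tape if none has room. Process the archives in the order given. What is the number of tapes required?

9 tapes

Put 106 GB in tape 1; 294 GB remain.
Put 327 GB in tape 2; 73 GB remain.
Put 126 GB in tape 1; 168 GB remain.
Put 34 GB in tape 2; 39 GB remain.
Put 101 GB in tape 1; 67 GB remain.
Put 317 GB in tape 3; 83 GB remain.
Put 176 GB in tape 4; 224 GB remain.
Put 238 GB in tape 5; 162 GB remain.
Put 230 GB in tape 6; 170 GB remain.
Put 205 GB in tape 4; 19 GB remain.
Put 127 GB in tape 5; 35 GB remain.
Put 389 GB in tape 7; 11 GB remain.
Put 267 GB in tape 8; 133 GB remain.
Put 306 GB in tape 9; 94 GB remain.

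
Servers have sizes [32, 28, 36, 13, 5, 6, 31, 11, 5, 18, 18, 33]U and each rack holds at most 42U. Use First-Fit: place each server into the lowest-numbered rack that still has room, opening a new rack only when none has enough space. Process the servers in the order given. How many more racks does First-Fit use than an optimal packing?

0

First-Fit: [32,5,5] [28,13] [36,6] [31,11] [18,18] [33] → 6 racks.
Total size 236U; any packing needs at least ⌈236/42⌉ = 6 racks.
So 6 is already optimal.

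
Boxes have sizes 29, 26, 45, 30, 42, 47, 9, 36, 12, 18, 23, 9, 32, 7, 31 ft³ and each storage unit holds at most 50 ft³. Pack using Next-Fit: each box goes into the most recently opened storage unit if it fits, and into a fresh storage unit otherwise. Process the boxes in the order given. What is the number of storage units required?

Put 29 ft³ in storage unit 1; 21 ft³ remain.
Put 26 ft³ in storage unit 2; 24 ft³ remain.
Put 45 ft³ in storage unit 3; 5 ft³ remain.
Put 30 ft³ in storage unit 4; 20 ft³ remain.
Put 42 ft³ in storage unit 5; 8 ft³ remain.
Put 47 ft³ in storage unit 6; 3 ft³ remain.
Put 9 ft³ in storage unit 7; 41 ft³ remain.
Put 36 ft³ in storage unit 7; 5 ft³ remain.
Put 12 ft³ in storage unit 8; 38 ft³ remain.
Put 18 ft³ in storage unit 8; 20 ft³ remain.
Put 23 ft³ in storage unit 9; 27 ft³ remain.
Put 9 ft³ in storage unit 9; 18 ft³ remain.
Put 32 ft³ in storage unit 10; 18 ft³ remain.
Put 7 ft³ in storage unit 10; 11 ft³ remain.
Put 31 ft³ in storage unit 11; 19 ft³ remain.
Final storage units: [29] [26] [45] [30] [42] [47] [9,36] [12,18] [23,9] [32,7] [31].

11 storage units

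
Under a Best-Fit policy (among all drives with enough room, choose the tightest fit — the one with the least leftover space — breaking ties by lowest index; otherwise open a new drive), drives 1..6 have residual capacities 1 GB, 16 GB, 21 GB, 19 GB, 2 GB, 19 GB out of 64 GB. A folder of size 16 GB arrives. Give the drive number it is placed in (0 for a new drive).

Drives with room: drive 2 (16 GB), drive 3 (21 GB), drive 4 (19 GB), drive 6 (19 GB).
Tightest fit is drive 2 with 16 GB free.

2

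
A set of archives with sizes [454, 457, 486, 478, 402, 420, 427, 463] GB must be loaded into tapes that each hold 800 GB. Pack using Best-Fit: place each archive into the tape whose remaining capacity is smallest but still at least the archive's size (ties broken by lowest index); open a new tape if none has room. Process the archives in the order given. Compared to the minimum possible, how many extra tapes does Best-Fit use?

Best-Fit: [454] [457] [486] [478] [402] [420] [427] [463] → 8 tapes.
8 archives exceed 400 GB (half the capacity), and no two of those can share a tape, so at least 8 tapes are needed.
So 8 is already optimal.

0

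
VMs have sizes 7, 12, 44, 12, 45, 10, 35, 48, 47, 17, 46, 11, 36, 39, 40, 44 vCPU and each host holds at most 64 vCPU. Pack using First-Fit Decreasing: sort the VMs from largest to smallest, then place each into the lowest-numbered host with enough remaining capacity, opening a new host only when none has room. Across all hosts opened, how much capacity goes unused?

147

Sorted descending: 48, 47, 46, 45, 44, 44, 40, 39, 36, 35, 17, 12, 12, 11, 10, 7.
48 vCPU → host 1 (remaining 16 vCPU)
47 vCPU → host 2 (remaining 17 vCPU)
46 vCPU → host 3 (remaining 18 vCPU)
45 vCPU → host 4 (remaining 19 vCPU)
44 vCPU → host 5 (remaining 20 vCPU)
44 vCPU → host 6 (remaining 20 vCPU)
40 vCPU → host 7 (remaining 24 vCPU)
39 vCPU → host 8 (remaining 25 vCPU)
36 vCPU → host 9 (remaining 28 vCPU)
35 vCPU → host 10 (remaining 29 vCPU)
17 vCPU → host 2 (remaining 0 vCPU)
12 vCPU → host 1 (remaining 4 vCPU)
12 vCPU → host 3 (remaining 6 vCPU)
11 vCPU → host 4 (remaining 8 vCPU)
10 vCPU → host 5 (remaining 10 vCPU)
7 vCPU → host 4 (remaining 1 vCPU)
10 hosts × 64 vCPU = 640 vCPU; used 493 vCPU; unused 147 vCPU.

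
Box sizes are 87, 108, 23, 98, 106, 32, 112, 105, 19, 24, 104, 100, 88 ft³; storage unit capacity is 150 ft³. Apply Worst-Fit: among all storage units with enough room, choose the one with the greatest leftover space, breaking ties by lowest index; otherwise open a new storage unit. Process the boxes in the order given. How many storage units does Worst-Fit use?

9

87 ft³ → storage unit 1 (remaining 63 ft³)
108 ft³ → storage unit 2 (remaining 42 ft³)
23 ft³ → storage unit 1 (remaining 40 ft³)
98 ft³ → storage unit 3 (remaining 52 ft³)
106 ft³ → storage unit 4 (remaining 44 ft³)
32 ft³ → storage unit 3 (remaining 20 ft³)
112 ft³ → storage unit 5 (remaining 38 ft³)
105 ft³ → storage unit 6 (remaining 45 ft³)
19 ft³ → storage unit 6 (remaining 26 ft³)
24 ft³ → storage unit 4 (remaining 20 ft³)
104 ft³ → storage unit 7 (remaining 46 ft³)
100 ft³ → storage unit 8 (remaining 50 ft³)
88 ft³ → storage unit 9 (remaining 62 ft³)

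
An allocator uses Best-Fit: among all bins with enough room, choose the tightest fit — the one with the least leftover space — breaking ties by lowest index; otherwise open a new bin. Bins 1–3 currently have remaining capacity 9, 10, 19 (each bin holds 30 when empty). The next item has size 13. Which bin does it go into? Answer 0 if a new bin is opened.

3

Bins with room: bin 3 (19).
Tightest fit is bin 3 with 19 free.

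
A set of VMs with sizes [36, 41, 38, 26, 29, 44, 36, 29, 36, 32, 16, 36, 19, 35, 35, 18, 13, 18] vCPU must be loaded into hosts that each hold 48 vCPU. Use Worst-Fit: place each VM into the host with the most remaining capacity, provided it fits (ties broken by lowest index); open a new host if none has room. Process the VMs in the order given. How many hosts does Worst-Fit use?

14

36 vCPU → host 1 (remaining 12 vCPU)
41 vCPU → host 2 (remaining 7 vCPU)
38 vCPU → host 3 (remaining 10 vCPU)
26 vCPU → host 4 (remaining 22 vCPU)
29 vCPU → host 5 (remaining 19 vCPU)
44 vCPU → host 6 (remaining 4 vCPU)
36 vCPU → host 7 (remaining 12 vCPU)
29 vCPU → host 8 (remaining 19 vCPU)
36 vCPU → host 9 (remaining 12 vCPU)
32 vCPU → host 10 (remaining 16 vCPU)
16 vCPU → host 4 (remaining 6 vCPU)
36 vCPU → host 11 (remaining 12 vCPU)
19 vCPU → host 5 (remaining 0 vCPU)
35 vCPU → host 12 (remaining 13 vCPU)
35 vCPU → host 13 (remaining 13 vCPU)
18 vCPU → host 8 (remaining 1 vCPU)
13 vCPU → host 10 (remaining 3 vCPU)
18 vCPU → host 14 (remaining 30 vCPU)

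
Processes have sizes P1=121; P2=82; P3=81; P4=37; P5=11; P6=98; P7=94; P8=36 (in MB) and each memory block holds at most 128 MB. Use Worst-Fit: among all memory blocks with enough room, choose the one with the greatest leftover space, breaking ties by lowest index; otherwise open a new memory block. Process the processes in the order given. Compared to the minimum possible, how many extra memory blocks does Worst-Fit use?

Worst-Fit: [121] [82,11] [81,37] [98] [94] [36] → 6 memory blocks.
Total size 560 MB; any packing needs at least ⌈560/128⌉ = 5 memory blocks.
An optimal packing achieves that bound: [121] [98,11] [94] [82,37] [81,36] → 5 memory blocks.
Excess: 6 − 5 = 1.

1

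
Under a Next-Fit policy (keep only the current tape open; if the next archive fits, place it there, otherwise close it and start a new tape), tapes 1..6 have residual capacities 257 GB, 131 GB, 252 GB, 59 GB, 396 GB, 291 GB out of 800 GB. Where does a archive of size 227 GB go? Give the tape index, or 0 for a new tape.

6

Next-Fit only looks at tape 6, which has 291 GB free.
227 GB fits there.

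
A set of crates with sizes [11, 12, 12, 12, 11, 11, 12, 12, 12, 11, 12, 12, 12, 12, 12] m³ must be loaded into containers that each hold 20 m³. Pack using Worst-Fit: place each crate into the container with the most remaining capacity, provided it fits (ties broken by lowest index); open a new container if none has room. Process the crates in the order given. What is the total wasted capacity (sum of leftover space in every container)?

124

Put 11 m³ in container 1; 9 m³ remain.
Put 12 m³ in container 2; 8 m³ remain.
Put 12 m³ in container 3; 8 m³ remain.
Put 12 m³ in container 4; 8 m³ remain.
Put 11 m³ in container 5; 9 m³ remain.
Put 11 m³ in container 6; 9 m³ remain.
Put 12 m³ in container 7; 8 m³ remain.
Put 12 m³ in container 8; 8 m³ remain.
Put 12 m³ in container 9; 8 m³ remain.
Put 11 m³ in container 10; 9 m³ remain.
Put 12 m³ in container 11; 8 m³ remain.
Put 12 m³ in container 12; 8 m³ remain.
Put 12 m³ in container 13; 8 m³ remain.
Put 12 m³ in container 14; 8 m³ remain.
Put 12 m³ in container 15; 8 m³ remain.
15 containers × 20 m³ = 300 m³; used 176 m³; unused 124 m³.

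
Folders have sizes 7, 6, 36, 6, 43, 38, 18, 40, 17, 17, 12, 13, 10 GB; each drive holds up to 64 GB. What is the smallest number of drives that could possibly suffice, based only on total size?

Total size = 7 + 6 + 36 + 6 + 43 + 38 + 18 + 40 + 17 + 17 + 12 + 13 + 10 = 263 GB.
⌈263 / 64⌉ = 5.

5 drives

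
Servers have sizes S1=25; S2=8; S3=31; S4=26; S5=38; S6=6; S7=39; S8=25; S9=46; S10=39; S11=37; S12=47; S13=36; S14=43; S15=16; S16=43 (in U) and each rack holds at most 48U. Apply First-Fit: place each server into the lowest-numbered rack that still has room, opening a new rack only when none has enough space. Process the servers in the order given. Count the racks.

rack 1: place S1 (25U), 23U left
rack 1: place S2 (8U), 15U left
rack 2: place S3 (31U), 17U left
rack 3: place S4 (26U), 22U left
rack 4: place S5 (38U), 10U left
rack 1: place S6 (6U), 9U left
rack 5: place S7 (39U), 9U left
rack 6: place S8 (25U), 23U left
rack 7: place S9 (46U), 2U left
rack 8: place S10 (39U), 9U left
rack 9: place S11 (37U), 11U left
rack 10: place S12 (47U), 1U left
rack 11: place S13 (36U), 12U left
rack 12: place S14 (43U), 5U left
rack 2: place S15 (16U), 1U left
rack 13: place S16 (43U), 5U left
Final racks: [25,8,6] [31,16] [26] [38] [39] [25] [46] [39] [37] [47] [36] [43] [43].

13 racks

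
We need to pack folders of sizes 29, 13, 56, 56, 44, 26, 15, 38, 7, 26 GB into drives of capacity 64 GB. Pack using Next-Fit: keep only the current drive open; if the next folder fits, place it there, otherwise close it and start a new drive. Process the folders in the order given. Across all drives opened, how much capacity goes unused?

138

drive 1: place 29 GB, 35 GB left
drive 1: place 13 GB, 22 GB left
drive 2: place 56 GB, 8 GB left
drive 3: place 56 GB, 8 GB left
drive 4: place 44 GB, 20 GB left
drive 5: place 26 GB, 38 GB left
drive 5: place 15 GB, 23 GB left
drive 6: place 38 GB, 26 GB left
drive 6: place 7 GB, 19 GB left
drive 7: place 26 GB, 38 GB left
7 drives × 64 GB = 448 GB; used 310 GB; unused 138 GB.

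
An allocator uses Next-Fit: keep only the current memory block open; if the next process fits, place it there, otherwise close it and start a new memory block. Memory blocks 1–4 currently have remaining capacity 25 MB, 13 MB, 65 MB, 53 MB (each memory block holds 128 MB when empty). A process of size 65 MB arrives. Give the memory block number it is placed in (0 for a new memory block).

0

Next-Fit only looks at memory block 4, which has 53 MB free.
65 MB does not fit, so a new memory block is opened.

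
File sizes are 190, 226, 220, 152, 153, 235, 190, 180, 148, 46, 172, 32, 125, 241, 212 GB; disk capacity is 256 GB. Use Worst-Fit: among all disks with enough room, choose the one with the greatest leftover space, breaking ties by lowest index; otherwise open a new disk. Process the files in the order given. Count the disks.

13

disk 1: place 190 GB, 66 GB left
disk 2: place 226 GB, 30 GB left
disk 3: place 220 GB, 36 GB left
disk 4: place 152 GB, 104 GB left
disk 5: place 153 GB, 103 GB left
disk 6: place 235 GB, 21 GB left
disk 7: place 190 GB, 66 GB left
disk 8: place 180 GB, 76 GB left
disk 9: place 148 GB, 108 GB left
disk 9: place 46 GB, 62 GB left
disk 10: place 172 GB, 84 GB left
disk 4: place 32 GB, 72 GB left
disk 11: place 125 GB, 131 GB left
disk 12: place 241 GB, 15 GB left
disk 13: place 212 GB, 44 GB left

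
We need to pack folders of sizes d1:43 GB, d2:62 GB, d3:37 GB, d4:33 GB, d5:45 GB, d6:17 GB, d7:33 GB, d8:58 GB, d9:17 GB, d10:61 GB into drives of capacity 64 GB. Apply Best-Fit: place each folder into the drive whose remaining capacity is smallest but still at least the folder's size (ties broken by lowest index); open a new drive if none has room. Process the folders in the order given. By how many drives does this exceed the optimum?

Best-Fit: [43,17] [62] [37] [33] [45,17] [33] [58] [61] → 8 drives.
8 folders exceed 32 GB (half the capacity), and no two of those can share a drive, so at least 8 drives are needed.
So 8 is already optimal.

0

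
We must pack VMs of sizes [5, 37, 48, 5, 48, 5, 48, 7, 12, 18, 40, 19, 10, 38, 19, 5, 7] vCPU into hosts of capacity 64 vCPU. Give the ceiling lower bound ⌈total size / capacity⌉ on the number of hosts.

Total size = 5 + 37 + 48 + 5 + 48 + 5 + 48 + 7 + 12 + 18 + 40 + 19 + 10 + 38 + 19 + 5 + 7 = 371 vCPU.
⌈371 / 64⌉ = 6.

6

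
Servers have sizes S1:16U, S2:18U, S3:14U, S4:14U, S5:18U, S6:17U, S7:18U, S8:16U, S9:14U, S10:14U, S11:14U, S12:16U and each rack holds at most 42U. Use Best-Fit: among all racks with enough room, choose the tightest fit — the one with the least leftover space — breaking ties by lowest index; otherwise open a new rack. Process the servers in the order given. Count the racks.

S1 (16U) → rack 1 (remaining 26U)
S2 (18U) → rack 1 (remaining 8U)
S3 (14U) → rack 2 (remaining 28U)
S4 (14U) → rack 2 (remaining 14U)
S5 (18U) → rack 3 (remaining 24U)
S6 (17U) → rack 3 (remaining 7U)
S7 (18U) → rack 4 (remaining 24U)
S8 (16U) → rack 4 (remaining 8U)
S9 (14U) → rack 2 (remaining 0U)
S10 (14U) → rack 5 (remaining 28U)
S11 (14U) → rack 5 (remaining 14U)
S12 (16U) → rack 6 (remaining 26U)
Final racks: [16,18] [14,14,14] [18,17] [18,16] [14,14] [16].

6 racks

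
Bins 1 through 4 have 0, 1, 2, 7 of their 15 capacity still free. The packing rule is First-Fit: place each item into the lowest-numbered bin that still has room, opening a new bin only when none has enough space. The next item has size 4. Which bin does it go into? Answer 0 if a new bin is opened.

Bins with room: bin 4 (7).
The first with room is bin 4.

4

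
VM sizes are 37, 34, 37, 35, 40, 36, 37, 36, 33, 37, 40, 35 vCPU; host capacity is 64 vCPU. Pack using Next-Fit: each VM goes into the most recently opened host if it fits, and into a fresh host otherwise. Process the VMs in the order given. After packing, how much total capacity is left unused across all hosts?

Put 37 vCPU in host 1; 27 vCPU remain.
Put 34 vCPU in host 2; 30 vCPU remain.
Put 37 vCPU in host 3; 27 vCPU remain.
Put 35 vCPU in host 4; 29 vCPU remain.
Put 40 vCPU in host 5; 24 vCPU remain.
Put 36 vCPU in host 6; 28 vCPU remain.
Put 37 vCPU in host 7; 27 vCPU remain.
Put 36 vCPU in host 8; 28 vCPU remain.
Put 33 vCPU in host 9; 31 vCPU remain.
Put 37 vCPU in host 10; 27 vCPU remain.
Put 40 vCPU in host 11; 24 vCPU remain.
Put 35 vCPU in host 12; 29 vCPU remain.
12 hosts × 64 vCPU = 768 vCPU; used 437 vCPU; unused 331 vCPU.

331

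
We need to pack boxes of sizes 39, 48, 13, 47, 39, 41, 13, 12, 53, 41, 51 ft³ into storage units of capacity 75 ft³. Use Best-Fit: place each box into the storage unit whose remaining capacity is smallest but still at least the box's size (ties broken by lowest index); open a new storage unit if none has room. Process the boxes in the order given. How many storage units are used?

8

storage unit 1: place 39 ft³, 36 ft³ left
storage unit 2: place 48 ft³, 27 ft³ left
storage unit 2: place 13 ft³, 14 ft³ left
storage unit 3: place 47 ft³, 28 ft³ left
storage unit 4: place 39 ft³, 36 ft³ left
storage unit 5: place 41 ft³, 34 ft³ left
storage unit 2: place 13 ft³, 1 ft³ left
storage unit 3: place 12 ft³, 16 ft³ left
storage unit 6: place 53 ft³, 22 ft³ left
storage unit 7: place 41 ft³, 34 ft³ left
storage unit 8: place 51 ft³, 24 ft³ left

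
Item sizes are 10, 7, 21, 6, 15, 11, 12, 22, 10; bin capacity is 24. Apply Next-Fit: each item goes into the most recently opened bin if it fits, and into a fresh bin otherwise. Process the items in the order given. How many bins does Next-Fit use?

Put 10 in bin 1; 14 remain.
Put 7 in bin 1; 7 remain.
Put 21 in bin 2; 3 remain.
Put 6 in bin 3; 18 remain.
Put 15 in bin 3; 3 remain.
Put 11 in bin 4; 13 remain.
Put 12 in bin 4; 1 remain.
Put 22 in bin 5; 2 remain.
Put 10 in bin 6; 14 remain.
Final bins: [10,7] [21] [6,15] [11,12] [22] [10].

6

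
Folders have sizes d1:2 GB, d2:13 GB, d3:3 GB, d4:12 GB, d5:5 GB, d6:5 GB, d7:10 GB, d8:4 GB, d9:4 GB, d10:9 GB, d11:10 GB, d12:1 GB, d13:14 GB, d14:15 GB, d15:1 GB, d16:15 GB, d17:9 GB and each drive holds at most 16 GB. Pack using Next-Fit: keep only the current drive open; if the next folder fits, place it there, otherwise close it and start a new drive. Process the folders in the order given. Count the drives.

10 drives

Put d1 (2 GB) in drive 1; 14 GB remain.
Put d2 (13 GB) in drive 1; 1 GB remain.
Put d3 (3 GB) in drive 2; 13 GB remain.
Put d4 (12 GB) in drive 2; 1 GB remain.
Put d5 (5 GB) in drive 3; 11 GB remain.
Put d6 (5 GB) in drive 3; 6 GB remain.
Put d7 (10 GB) in drive 4; 6 GB remain.
Put d8 (4 GB) in drive 4; 2 GB remain.
Put d9 (4 GB) in drive 5; 12 GB remain.
Put d10 (9 GB) in drive 5; 3 GB remain.
Put d11 (10 GB) in drive 6; 6 GB remain.
Put d12 (1 GB) in drive 6; 5 GB remain.
Put d13 (14 GB) in drive 7; 2 GB remain.
Put d14 (15 GB) in drive 8; 1 GB remain.
Put d15 (1 GB) in drive 8; 0 GB remain.
Put d16 (15 GB) in drive 9; 1 GB remain.
Put d17 (9 GB) in drive 10; 7 GB remain.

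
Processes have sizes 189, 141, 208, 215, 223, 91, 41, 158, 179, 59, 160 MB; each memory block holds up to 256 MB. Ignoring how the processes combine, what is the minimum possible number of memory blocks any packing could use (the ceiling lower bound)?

7 memory blocks

Total size = 189 + 141 + 208 + 215 + 223 + 91 + 41 + 158 + 179 + 59 + 160 = 1664 MB.
⌈1664 / 256⌉ = 7.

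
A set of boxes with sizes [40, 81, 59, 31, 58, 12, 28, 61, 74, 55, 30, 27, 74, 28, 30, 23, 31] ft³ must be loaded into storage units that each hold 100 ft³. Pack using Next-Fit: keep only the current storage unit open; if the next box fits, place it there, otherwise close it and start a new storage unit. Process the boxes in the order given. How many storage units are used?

11

Put 40 ft³ in storage unit 1; 60 ft³ remain.
Put 81 ft³ in storage unit 2; 19 ft³ remain.
Put 59 ft³ in storage unit 3; 41 ft³ remain.
Put 31 ft³ in storage unit 3; 10 ft³ remain.
Put 58 ft³ in storage unit 4; 42 ft³ remain.
Put 12 ft³ in storage unit 4; 30 ft³ remain.
Put 28 ft³ in storage unit 4; 2 ft³ remain.
Put 61 ft³ in storage unit 5; 39 ft³ remain.
Put 74 ft³ in storage unit 6; 26 ft³ remain.
Put 55 ft³ in storage unit 7; 45 ft³ remain.
Put 30 ft³ in storage unit 7; 15 ft³ remain.
Put 27 ft³ in storage unit 8; 73 ft³ remain.
Put 74 ft³ in storage unit 9; 26 ft³ remain.
Put 28 ft³ in storage unit 10; 72 ft³ remain.
Put 30 ft³ in storage unit 10; 42 ft³ remain.
Put 23 ft³ in storage unit 10; 19 ft³ remain.
Put 31 ft³ in storage unit 11; 69 ft³ remain.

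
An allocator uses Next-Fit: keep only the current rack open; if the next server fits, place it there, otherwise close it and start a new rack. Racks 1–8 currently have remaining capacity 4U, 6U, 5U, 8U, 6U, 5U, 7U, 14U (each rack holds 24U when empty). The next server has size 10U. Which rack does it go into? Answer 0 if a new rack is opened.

8

Next-Fit only looks at rack 8, which has 14U free.
10U fits there.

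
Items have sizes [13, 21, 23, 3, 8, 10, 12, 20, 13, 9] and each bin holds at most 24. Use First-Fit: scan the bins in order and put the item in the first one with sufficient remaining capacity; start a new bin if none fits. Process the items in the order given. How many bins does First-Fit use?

6

13 → bin 1 (remaining 11)
21 → bin 2 (remaining 3)
23 → bin 3 (remaining 1)
3 → bin 1 (remaining 8)
8 → bin 1 (remaining 0)
10 → bin 4 (remaining 14)
12 → bin 4 (remaining 2)
20 → bin 5 (remaining 4)
13 → bin 6 (remaining 11)
9 → bin 6 (remaining 2)
Final bins: [13,3,8] [21] [23] [10,12] [20] [13,9].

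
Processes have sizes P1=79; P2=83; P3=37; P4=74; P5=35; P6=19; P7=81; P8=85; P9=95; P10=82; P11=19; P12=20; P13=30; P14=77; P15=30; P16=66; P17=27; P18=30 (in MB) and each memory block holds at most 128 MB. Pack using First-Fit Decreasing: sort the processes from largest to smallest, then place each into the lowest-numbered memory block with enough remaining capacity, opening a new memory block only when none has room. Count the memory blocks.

9

Sorted descending: 95, 85, 83, 82, 81, 79, 77, 74, 66, 37, 35, 30, 30, 30, 27, 20, 19, 19.
memory block 1: place 95 MB, 33 MB left
memory block 2: place 85 MB, 43 MB left
memory block 3: place 83 MB, 45 MB left
memory block 4: place 82 MB, 46 MB left
memory block 5: place 81 MB, 47 MB left
memory block 6: place 79 MB, 49 MB left
memory block 7: place 77 MB, 51 MB left
memory block 8: place 74 MB, 54 MB left
memory block 9: place 66 MB, 62 MB left
memory block 2: place 37 MB, 6 MB left
memory block 3: place 35 MB, 10 MB left
memory block 1: place 30 MB, 3 MB left
memory block 4: place 30 MB, 16 MB left
memory block 5: place 30 MB, 17 MB left
memory block 6: place 27 MB, 22 MB left
memory block 6: place 20 MB, 2 MB left
memory block 7: place 19 MB, 32 MB left
memory block 7: place 19 MB, 13 MB left
Final memory blocks: [95,30] [85,37] [83,35] [82,30] [81,30] [79,27,20] [77,19,19] [74] [66].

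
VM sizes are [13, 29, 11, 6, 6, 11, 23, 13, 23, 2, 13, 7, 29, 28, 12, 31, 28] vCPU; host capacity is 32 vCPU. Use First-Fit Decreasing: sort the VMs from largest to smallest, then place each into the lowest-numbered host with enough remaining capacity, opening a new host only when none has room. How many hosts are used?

10

Sorted descending: 31, 29, 29, 28, 28, 23, 23, 13, 13, 13, 12, 11, 11, 7, 6, 6, 2.
31 vCPU → host 1 (remaining 1 vCPU)
29 vCPU → host 2 (remaining 3 vCPU)
29 vCPU → host 3 (remaining 3 vCPU)
28 vCPU → host 4 (remaining 4 vCPU)
28 vCPU → host 5 (remaining 4 vCPU)
23 vCPU → host 6 (remaining 9 vCPU)
23 vCPU → host 7 (remaining 9 vCPU)
13 vCPU → host 8 (remaining 19 vCPU)
13 vCPU → host 8 (remaining 6 vCPU)
13 vCPU → host 9 (remaining 19 vCPU)
12 vCPU → host 9 (remaining 7 vCPU)
11 vCPU → host 10 (remaining 21 vCPU)
11 vCPU → host 10 (remaining 10 vCPU)
7 vCPU → host 6 (remaining 2 vCPU)
6 vCPU → host 7 (remaining 3 vCPU)
6 vCPU → host 8 (remaining 0 vCPU)
2 vCPU → host 2 (remaining 1 vCPU)
Final hosts: [31] [29,2] [29] [28] [28] [23,7] [23,6] [13,13,6] [13,12] [11,11].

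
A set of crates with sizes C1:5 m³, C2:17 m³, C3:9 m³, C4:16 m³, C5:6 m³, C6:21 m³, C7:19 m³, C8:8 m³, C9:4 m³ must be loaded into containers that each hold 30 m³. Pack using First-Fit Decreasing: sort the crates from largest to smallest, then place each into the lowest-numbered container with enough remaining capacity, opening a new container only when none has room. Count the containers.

4 containers

Sorted descending: 21, 19, 17, 16, 9, 8, 6, 5, 4.
21 m³ → container 1 (remaining 9 m³)
19 m³ → container 2 (remaining 11 m³)
17 m³ → container 3 (remaining 13 m³)
16 m³ → container 4 (remaining 14 m³)
9 m³ → container 1 (remaining 0 m³)
8 m³ → container 2 (remaining 3 m³)
6 m³ → container 3 (remaining 7 m³)
5 m³ → container 3 (remaining 2 m³)
4 m³ → container 4 (remaining 10 m³)
Final containers: [21,9] [19,8] [17,6,5] [16,4].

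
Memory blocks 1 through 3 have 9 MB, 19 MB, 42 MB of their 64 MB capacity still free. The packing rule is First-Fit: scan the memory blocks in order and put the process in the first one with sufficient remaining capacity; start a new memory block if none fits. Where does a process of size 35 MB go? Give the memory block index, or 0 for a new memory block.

3

Memory blocks with room: memory block 3 (42 MB).
The first with room is memory block 3.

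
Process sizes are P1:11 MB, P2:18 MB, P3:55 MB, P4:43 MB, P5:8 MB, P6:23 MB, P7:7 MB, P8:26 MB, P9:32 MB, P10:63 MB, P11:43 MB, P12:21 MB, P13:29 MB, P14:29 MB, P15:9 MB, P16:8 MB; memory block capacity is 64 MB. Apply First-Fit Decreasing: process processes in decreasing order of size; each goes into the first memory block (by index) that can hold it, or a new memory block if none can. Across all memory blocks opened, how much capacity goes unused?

23

Sorted descending: 63, 55, 43, 43, 32, 29, 29, 26, 23, 21, 18, 11, 9, 8, 8, 7.
63 MB → memory block 1 (remaining 1 MB)
55 MB → memory block 2 (remaining 9 MB)
43 MB → memory block 3 (remaining 21 MB)
43 MB → memory block 4 (remaining 21 MB)
32 MB → memory block 5 (remaining 32 MB)
29 MB → memory block 5 (remaining 3 MB)
29 MB → memory block 6 (remaining 35 MB)
26 MB → memory block 6 (remaining 9 MB)
23 MB → memory block 7 (remaining 41 MB)
21 MB → memory block 3 (remaining 0 MB)
18 MB → memory block 4 (remaining 3 MB)
11 MB → memory block 7 (remaining 30 MB)
9 MB → memory block 2 (remaining 0 MB)
8 MB → memory block 6 (remaining 1 MB)
8 MB → memory block 7 (remaining 22 MB)
7 MB → memory block 7 (remaining 15 MB)
7 memory blocks × 64 MB = 448 MB; used 425 MB; unused 23 MB.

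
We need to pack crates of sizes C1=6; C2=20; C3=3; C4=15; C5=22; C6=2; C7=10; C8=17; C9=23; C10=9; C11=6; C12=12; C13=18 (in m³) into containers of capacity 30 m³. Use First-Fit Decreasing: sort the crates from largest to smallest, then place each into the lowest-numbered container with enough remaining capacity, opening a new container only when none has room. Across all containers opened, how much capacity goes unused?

Sorted descending: 23, 22, 20, 18, 17, 15, 12, 10, 9, 6, 6, 3, 2.
container 1: place 23 m³, 7 m³ left
container 2: place 22 m³, 8 m³ left
container 3: place 20 m³, 10 m³ left
container 4: place 18 m³, 12 m³ left
container 5: place 17 m³, 13 m³ left
container 6: place 15 m³, 15 m³ left
container 4: place 12 m³, 0 m³ left
container 3: place 10 m³, 0 m³ left
container 5: place 9 m³, 4 m³ left
container 1: place 6 m³, 1 m³ left
container 2: place 6 m³, 2 m³ left
container 5: place 3 m³, 1 m³ left
container 2: place 2 m³, 0 m³ left
6 containers × 30 m³ = 180 m³; used 163 m³; unused 17 m³.

17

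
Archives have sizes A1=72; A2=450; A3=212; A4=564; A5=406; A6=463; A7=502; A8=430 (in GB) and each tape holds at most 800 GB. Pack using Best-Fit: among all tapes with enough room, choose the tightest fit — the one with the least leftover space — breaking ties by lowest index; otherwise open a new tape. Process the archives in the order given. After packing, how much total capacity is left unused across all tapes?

tape 1: place A1 (72 GB), 728 GB left
tape 1: place A2 (450 GB), 278 GB left
tape 1: place A3 (212 GB), 66 GB left
tape 2: place A4 (564 GB), 236 GB left
tape 3: place A5 (406 GB), 394 GB left
tape 4: place A6 (463 GB), 337 GB left
tape 5: place A7 (502 GB), 298 GB left
tape 6: place A8 (430 GB), 370 GB left
6 tapes × 800 GB = 4800 GB; used 3099 GB; unused 1701 GB.

1701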